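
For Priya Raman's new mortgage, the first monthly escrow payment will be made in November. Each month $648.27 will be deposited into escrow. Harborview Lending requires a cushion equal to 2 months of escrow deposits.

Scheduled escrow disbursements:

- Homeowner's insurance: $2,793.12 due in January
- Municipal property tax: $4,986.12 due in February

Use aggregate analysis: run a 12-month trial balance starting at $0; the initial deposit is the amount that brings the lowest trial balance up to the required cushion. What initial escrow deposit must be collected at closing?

Cushion = 2 × $648.27 = $1,296.54
Trial balance (start $0, +$648.27 each month, − disbursements):
  Nov: +$648.27 → $648.27
  Dec: +$648.27 → $1,296.54
  Jan: +$648.27 − $2,793.12 → -$848.31
  Feb: +$648.27 − $4,986.12 → -$5,186.16
  Mar: +$648.27 → -$4,537.89
  Apr: +$648.27 → -$3,889.62
  May: +$648.27 → -$3,241.35
  Jun: +$648.27 → -$2,593.08
  Jul: +$648.27 → -$1,944.81
  Aug: +$648.27 → -$1,296.54
  Sep: +$648.27 → -$648.27
  Oct: +$648.27 → $0.00
Lowest trial balance = -$5,186.16 (Feb)
Initial deposit = cushion − low point = $1,296.54 − (-$5,186.16) = $6,482.70

$6,482.70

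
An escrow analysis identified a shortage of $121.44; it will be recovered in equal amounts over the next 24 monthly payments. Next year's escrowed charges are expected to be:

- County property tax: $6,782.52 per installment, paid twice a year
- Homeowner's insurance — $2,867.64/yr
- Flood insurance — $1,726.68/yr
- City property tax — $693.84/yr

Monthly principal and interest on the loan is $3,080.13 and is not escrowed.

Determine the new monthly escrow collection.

$1,576.16

County property tax = $6,782.52 × 2 = $13,565.04 per year
Homeowner's insurance = $2,867.64 per year
Flood insurance = $1,726.68 per year
City property tax = $693.84 per year
Total per year = $18,853.20
Monthly escrow = $18,853.20 ÷ 12 = $1,571.10
Shortage spread = $121.44 ÷ 24 = $5.06/mo
Adjusted monthly = $1,571.10 + $5.06 = $1,576.16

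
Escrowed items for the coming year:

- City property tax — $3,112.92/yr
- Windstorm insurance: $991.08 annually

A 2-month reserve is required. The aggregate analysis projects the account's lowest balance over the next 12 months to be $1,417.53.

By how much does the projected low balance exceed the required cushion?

City property tax = $3,112.92/yr
Windstorm insurance = $991.08/yr
Annual escrow total = $3,112.92 + $991.08 = $4,104.00
Per month = $4,104.00 ÷ 12 = $342.00
Required cushion = 2 × $342.00 = $684.00
Excess over cushion: $1,417.53 − $684.00 = $733.53

$733.53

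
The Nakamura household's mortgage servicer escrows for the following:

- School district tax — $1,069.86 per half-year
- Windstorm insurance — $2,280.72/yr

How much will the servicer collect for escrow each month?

$368.37

School district tax = $1,069.86 × 2 = $2,139.72 per year
Windstorm insurance = $2,280.72 per year
Annual escrow total = $2,139.72 + $2,280.72 = $4,420.44
Base monthly escrow = $4,420.44 / 12 = $368.37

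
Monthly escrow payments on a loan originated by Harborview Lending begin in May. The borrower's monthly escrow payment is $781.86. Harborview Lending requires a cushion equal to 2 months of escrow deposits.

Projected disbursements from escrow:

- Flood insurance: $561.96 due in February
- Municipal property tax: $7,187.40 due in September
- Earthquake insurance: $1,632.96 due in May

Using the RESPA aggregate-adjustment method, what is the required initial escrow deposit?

$6,474.78

Cushion = 2 × $781.86 = $1,563.72
Trial balance (start $0, +$781.86 each month, − disbursements):
  May: +$781.86 − $1,632.96 → -$851.10
  Jun: +$781.86 → -$69.24
  Jul: +$781.86 → $712.62
  Aug: +$781.86 → $1,494.48
  Sep: +$781.86 − $7,187.40 → -$4,911.06
  Oct: +$781.86 → -$4,129.20
  Nov: +$781.86 → -$3,347.34
  Dec: +$781.86 → -$2,565.48
  Jan: +$781.86 → -$1,783.62
  Feb: +$781.86 − $561.96 → -$1,563.72
  Mar: +$781.86 → -$781.86
  Apr: +$781.86 → $0.00
Lowest trial balance = -$4,911.06 (Sep)
Initial deposit = cushion − low point = $1,563.72 − (-$4,911.06) = $6,474.78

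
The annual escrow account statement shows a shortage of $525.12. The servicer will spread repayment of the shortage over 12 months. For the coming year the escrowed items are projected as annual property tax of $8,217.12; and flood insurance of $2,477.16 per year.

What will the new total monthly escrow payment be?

$934.95

Property tax — $8,217.12 per year
Flood insurance — $2,477.16 per year
Annual escrow total = $10,694.28
Monthly escrow = $10,694.28 / 12 = $891.19
Shortage per month = $525.12 / 12 = $43.76
New monthly escrow = $891.19 + $43.76 = $934.95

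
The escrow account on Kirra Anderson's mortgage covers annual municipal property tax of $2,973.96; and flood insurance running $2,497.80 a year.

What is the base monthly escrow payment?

Municipal property tax = $2,973.96 annually
Flood insurance = $2,497.80 annually
Total per year = $2,973.96 + $2,497.80 = $5,471.76
Base monthly escrow = $5,471.76 / 12 = $455.98

$455.98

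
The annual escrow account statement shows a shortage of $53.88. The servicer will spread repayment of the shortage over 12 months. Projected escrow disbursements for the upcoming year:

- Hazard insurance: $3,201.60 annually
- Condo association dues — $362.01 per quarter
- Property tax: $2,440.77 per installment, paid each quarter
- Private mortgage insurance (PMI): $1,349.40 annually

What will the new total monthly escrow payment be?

Hazard insurance = $3,201.60 annually
Condo association dues = $362.01 × 4 = $1,448.04 annually
Property tax = $2,440.77 × 4 = $9,763.08 annually
Private mortgage insurance (PMI) = $1,349.40 annually
Yearly total = $3,201.60 + $1,448.04 + $9,763.08 + $1,349.40 = $15,762.12
Per month = $15,762.12 ÷ 12 = $1,313.51
Monthly shortage recovery: $53.88 / 12 = $4.49
Adjusted monthly = $1,313.51 + $4.49 = $1,318.00

$1,318.00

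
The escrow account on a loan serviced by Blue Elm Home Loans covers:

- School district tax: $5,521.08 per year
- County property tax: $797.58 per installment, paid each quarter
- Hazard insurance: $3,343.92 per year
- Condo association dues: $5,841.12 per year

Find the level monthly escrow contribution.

$1,491.37

School district tax: $5,521.08
County property tax: $797.58 × 4 = $3,190.32
Hazard insurance: $3,343.92
Condo association dues: $5,841.12
Yearly total = $17,896.44
Monthly = $17,896.44 ÷ 12 = $1,491.37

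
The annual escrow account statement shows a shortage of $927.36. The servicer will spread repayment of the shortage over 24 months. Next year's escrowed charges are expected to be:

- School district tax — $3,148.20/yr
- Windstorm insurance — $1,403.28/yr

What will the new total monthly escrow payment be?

$417.93

School district tax = $3,148.20
Windstorm insurance = $1,403.28
Total per year = $3,148.20 + $1,403.28 = $4,551.48
Monthly = $4,551.48 / 12 = $379.29
Shortage spread = $927.36 ÷ 24 = $38.64/mo
New monthly escrow = $379.29 + $38.64 = $417.93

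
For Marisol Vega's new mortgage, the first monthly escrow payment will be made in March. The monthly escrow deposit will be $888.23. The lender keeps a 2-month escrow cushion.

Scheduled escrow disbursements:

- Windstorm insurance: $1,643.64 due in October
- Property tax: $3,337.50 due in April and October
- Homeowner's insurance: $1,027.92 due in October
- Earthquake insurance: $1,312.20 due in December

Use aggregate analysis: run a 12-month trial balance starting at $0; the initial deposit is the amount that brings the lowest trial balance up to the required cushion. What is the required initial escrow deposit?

$4,017.18

Cushion = 2 × $888.23 = $1,776.46
Trial balance (start $0, +$888.23 each month, − disbursements):
  Mar: +$888.23 → $888.23
  Apr: +$888.23 − $3,337.50 → -$1,561.04
  May: +$888.23 → -$672.81
  Jun: +$888.23 → $215.42
  Jul: +$888.23 → $1,103.65
  Aug: +$888.23 → $1,991.88
  Sep: +$888.23 → $2,880.11
  Oct: +$888.23 − $6,009.06 → -$2,240.72
  Nov: +$888.23 → -$1,352.49
  Dec: +$888.23 − $1,312.20 → -$1,776.46
  Jan: +$888.23 → -$888.23
  Feb: +$888.23 → $0.00
Lowest trial balance = -$2,240.72 (Oct)
Initial deposit = cushion − low point = $1,776.46 − (-$2,240.72) = $4,017.18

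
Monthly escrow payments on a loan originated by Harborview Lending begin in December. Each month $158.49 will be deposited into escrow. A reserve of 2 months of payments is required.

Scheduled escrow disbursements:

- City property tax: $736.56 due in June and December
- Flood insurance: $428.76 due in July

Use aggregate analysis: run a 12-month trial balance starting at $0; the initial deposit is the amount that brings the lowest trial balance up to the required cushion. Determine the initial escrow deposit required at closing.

$950.94

Cushion = 2 × $158.49 = $316.98
Trial balance (start $0, +$158.49 each month, − disbursements):
  Dec: +$158.49 − $736.56 → -$578.07
  Jan: +$158.49 → -$419.58
  Feb: +$158.49 → -$261.09
  Mar: +$158.49 → -$102.60
  Apr: +$158.49 → $55.89
  May: +$158.49 → $214.38
  Jun: +$158.49 − $736.56 → -$363.69
  Jul: +$158.49 − $428.76 → -$633.96
  Aug: +$158.49 → -$475.47
  Sep: +$158.49 → -$316.98
  Oct: +$158.49 → -$158.49
  Nov: +$158.49 → $0.00
Lowest trial balance = -$633.96 (Jul)
Initial deposit = cushion − low point = $316.98 − (-$633.96) = $950.94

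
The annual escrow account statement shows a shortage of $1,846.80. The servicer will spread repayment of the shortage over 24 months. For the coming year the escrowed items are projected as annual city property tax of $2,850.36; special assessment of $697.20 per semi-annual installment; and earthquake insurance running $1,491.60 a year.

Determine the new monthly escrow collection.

City property tax: $2,850.36/yr
Special assessment: $697.20 × 2 = $1,394.40/yr
Earthquake insurance: $1,491.60/yr
Yearly total = $2,850.36 + $1,394.40 + $1,491.60 = $5,736.36
Base monthly escrow = $5,736.36 ÷ 12 = $478.03
Monthly shortage recovery: $1,846.80 / 24 = $76.95
Adjusted monthly = $478.03 + $76.95 = $554.98

$554.98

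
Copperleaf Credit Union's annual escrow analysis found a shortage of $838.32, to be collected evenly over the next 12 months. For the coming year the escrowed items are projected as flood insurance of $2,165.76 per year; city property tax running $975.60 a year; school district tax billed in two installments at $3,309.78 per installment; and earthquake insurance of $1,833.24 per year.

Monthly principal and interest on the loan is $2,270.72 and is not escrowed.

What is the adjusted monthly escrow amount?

$1,036.04

Flood insurance = $2,165.76/yr
City property tax = $975.60/yr
School district tax = $3,309.78 × 2 = $6,619.56/yr
Earthquake insurance = $1,833.24/yr
Total annual escrow = $2,165.76 + $975.60 + $6,619.56 + $1,833.24 = $11,594.16
Base monthly escrow = $11,594.16 ÷ 12 = $966.18
Shortage spread = $838.32 / 12 = $69.86/mo
New monthly escrow = $966.18 + $69.86 = $1,036.04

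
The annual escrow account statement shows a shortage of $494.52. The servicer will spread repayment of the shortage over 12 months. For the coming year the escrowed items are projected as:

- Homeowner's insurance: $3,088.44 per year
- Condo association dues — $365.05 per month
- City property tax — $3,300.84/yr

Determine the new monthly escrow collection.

Homeowner's insurance = $3,088.44 annually
Condo association dues = $365.05 × 12 = $4,380.60 annually
City property tax = $3,300.84 annually
Yearly total = $10,769.88
Monthly escrow = $10,769.88 ÷ 12 = $897.49
Shortage per month = $494.52 / 12 = $41.21
New monthly escrow = $897.49 + $41.21 = $938.70

$938.70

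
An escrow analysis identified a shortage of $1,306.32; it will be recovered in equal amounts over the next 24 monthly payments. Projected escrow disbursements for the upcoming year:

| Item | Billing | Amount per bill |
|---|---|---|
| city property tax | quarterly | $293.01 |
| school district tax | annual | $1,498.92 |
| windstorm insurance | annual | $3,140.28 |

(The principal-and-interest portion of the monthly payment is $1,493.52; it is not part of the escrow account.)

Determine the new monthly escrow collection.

City property tax = $293.01 × 4 = $1,172.04
School district tax = $1,498.92
Windstorm insurance = $3,140.28
Total annual escrow = $1,172.04 + $1,498.92 + $3,140.28 = $5,811.24
Monthly = $5,811.24 ÷ 12 = $484.27
Shortage per month = $1,306.32 / 24 = $54.43
Adjusted monthly = $484.27 + $54.43 = $538.70

$538.70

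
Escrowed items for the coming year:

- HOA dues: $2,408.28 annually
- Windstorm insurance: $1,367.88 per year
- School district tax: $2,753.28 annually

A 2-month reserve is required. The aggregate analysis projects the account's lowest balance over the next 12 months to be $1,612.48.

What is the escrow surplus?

$524.24

HOA dues: $2,408.28/yr
Windstorm insurance: $1,367.88/yr
School district tax: $2,753.28/yr
Total annual escrow = $6,529.44
Per month = $6,529.44 / 12 = $544.12
Required reserve = 2 × $544.12 = $1,088.24
Excess over cushion: $1,612.48 − $1,088.24 = $524.24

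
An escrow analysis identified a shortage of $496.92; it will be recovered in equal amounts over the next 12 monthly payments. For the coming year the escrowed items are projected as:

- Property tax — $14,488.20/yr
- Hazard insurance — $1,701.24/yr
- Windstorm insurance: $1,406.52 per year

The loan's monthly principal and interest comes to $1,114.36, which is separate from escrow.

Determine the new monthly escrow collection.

Property tax — $14,488.20/yr
Hazard insurance — $1,701.24/yr
Windstorm insurance — $1,406.52/yr
Total annual escrow = $14,488.20 + $1,701.24 + $1,406.52 = $17,595.96
Monthly escrow = $17,595.96 / 12 = $1,466.33
Shortage per month = $496.92 / 12 = $41.41
Adjusted monthly = $1,466.33 + $41.41 = $1,507.74

$1,507.74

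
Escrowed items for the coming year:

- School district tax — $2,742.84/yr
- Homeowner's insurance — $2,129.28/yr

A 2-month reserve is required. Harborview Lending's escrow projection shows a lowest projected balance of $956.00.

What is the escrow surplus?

School district tax — $2,742.84/yr
Homeowner's insurance — $2,129.28/yr
Combined annual = $4,872.12
Monthly = $4,872.12 / 12 = $406.01
Cushion = 2 × $406.01 = $812.02
Surplus = $956.00 − $812.02 = $143.98

$143.98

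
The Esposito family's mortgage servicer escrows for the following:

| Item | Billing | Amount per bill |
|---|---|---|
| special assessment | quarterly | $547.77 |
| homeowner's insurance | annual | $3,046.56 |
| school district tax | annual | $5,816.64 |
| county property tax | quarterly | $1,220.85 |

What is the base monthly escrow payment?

Special assessment: $547.77 × 4 = $2,191.08/yr
Homeowner's insurance: $3,046.56/yr
School district tax: $5,816.64/yr
County property tax: $1,220.85 × 4 = $4,883.40/yr
Total per year = $2,191.08 + $3,046.56 + $5,816.64 + $4,883.40 = $15,937.68
Monthly = $15,937.68 ÷ 12 = $1,328.14

$1,328.14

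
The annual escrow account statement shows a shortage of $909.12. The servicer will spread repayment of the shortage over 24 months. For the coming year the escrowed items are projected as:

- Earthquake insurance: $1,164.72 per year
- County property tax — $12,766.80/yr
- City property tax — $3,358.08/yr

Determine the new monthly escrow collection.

$1,478.68

Earthquake insurance = $1,164.72
County property tax = $12,766.80
City property tax = $3,358.08
Combined annual = $17,289.60
Monthly = $17,289.60 ÷ 12 = $1,440.80
Shortage spread = $909.12 / 24 = $37.88/mo
New monthly escrow = $1,440.80 + $37.88 = $1,478.68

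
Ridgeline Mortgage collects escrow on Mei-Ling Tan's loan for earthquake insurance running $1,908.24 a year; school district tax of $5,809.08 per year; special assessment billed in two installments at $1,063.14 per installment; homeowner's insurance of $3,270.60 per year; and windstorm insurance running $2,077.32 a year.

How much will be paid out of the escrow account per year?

Earthquake insurance: $1,908.24 annually
School district tax: $5,809.08 annually
Special assessment: $1,063.14 × 2 = $2,126.28 annually
Homeowner's insurance: $3,270.60 annually
Windstorm insurance: $2,077.32 annually
Total annual escrow = $1,908.24 + $5,809.08 + $2,126.28 + $3,270.60 + $2,077.32 = $15,191.52

$15,191.52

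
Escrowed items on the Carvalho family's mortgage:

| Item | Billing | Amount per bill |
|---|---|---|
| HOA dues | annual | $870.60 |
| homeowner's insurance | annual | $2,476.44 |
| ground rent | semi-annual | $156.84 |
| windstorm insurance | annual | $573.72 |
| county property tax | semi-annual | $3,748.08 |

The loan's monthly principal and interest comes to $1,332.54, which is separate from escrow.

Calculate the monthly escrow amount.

HOA dues: $870.60/yr
Homeowner's insurance: $2,476.44/yr
Ground rent: $156.84 × 2 = $313.68/yr
Windstorm insurance: $573.72/yr
County property tax: $3,748.08 × 2 = $7,496.16/yr
Total annual escrow = $11,730.60
Monthly = $11,730.60 ÷ 12 = $977.55

$977.55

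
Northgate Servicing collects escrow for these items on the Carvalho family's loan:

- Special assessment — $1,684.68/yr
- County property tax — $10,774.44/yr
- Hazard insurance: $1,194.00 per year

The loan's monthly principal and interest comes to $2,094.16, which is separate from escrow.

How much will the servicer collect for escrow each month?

Special assessment: $1,684.68 per year
County property tax: $10,774.44 per year
Hazard insurance: $1,194.00 per year
Combined annual = $13,653.12
Monthly = $13,653.12 / 12 = $1,137.76

$1,137.76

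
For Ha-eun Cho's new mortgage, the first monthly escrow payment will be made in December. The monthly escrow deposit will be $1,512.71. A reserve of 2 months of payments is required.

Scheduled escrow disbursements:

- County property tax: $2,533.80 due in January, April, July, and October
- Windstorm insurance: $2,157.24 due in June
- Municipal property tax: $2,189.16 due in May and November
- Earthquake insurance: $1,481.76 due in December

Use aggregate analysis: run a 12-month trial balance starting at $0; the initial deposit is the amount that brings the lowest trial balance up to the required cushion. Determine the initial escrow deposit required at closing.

Cushion = 2 × $1,512.71 = $3,025.42
Trial balance (start $0, +$1,512.71 each month, − disbursements):
  Dec: +$1,512.71 − $1,481.76 → $30.95
  Jan: +$1,512.71 − $2,533.80 → -$990.14
  Feb: +$1,512.71 → $522.57
  Mar: +$1,512.71 → $2,035.28
  Apr: +$1,512.71 − $2,533.80 → $1,014.19
  May: +$1,512.71 − $2,189.16 → $337.74
  Jun: +$1,512.71 − $2,157.24 → -$306.79
  Jul: +$1,512.71 − $2,533.80 → -$1,327.88
  Aug: +$1,512.71 → $184.83
  Sep: +$1,512.71 → $1,697.54
  Oct: +$1,512.71 − $2,533.80 → $676.45
  Nov: +$1,512.71 − $2,189.16 → $0.00
Lowest trial balance = -$1,327.88 (Jul)
Initial deposit = cushion − low point = $3,025.42 − (-$1,327.88) = $4,353.30

$4,353.30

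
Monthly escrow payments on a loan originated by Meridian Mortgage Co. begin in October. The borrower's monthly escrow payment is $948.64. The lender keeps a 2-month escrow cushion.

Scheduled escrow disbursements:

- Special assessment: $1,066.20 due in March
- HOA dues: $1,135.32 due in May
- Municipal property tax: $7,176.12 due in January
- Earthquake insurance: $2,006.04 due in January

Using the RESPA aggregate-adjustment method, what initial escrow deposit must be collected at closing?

Cushion = 2 × $948.64 = $1,897.28
Trial balance (start $0, +$948.64 each month, − disbursements):
  Oct: +$948.64 → $948.64
  Nov: +$948.64 → $1,897.28
  Dec: +$948.64 → $2,845.92
  Jan: +$948.64 − $9,182.16 → -$5,387.60
  Feb: +$948.64 → -$4,438.96
  Mar: +$948.64 − $1,066.20 → -$4,556.52
  Apr: +$948.64 → -$3,607.88
  May: +$948.64 − $1,135.32 → -$3,794.56
  Jun: +$948.64 → -$2,845.92
  Jul: +$948.64 → -$1,897.28
  Aug: +$948.64 → -$948.64
  Sep: +$948.64 → $0.00
Lowest trial balance = -$5,387.60 (Jan)
Initial deposit = cushion − low point = $1,897.28 − (-$5,387.60) = $7,284.88

$7,284.88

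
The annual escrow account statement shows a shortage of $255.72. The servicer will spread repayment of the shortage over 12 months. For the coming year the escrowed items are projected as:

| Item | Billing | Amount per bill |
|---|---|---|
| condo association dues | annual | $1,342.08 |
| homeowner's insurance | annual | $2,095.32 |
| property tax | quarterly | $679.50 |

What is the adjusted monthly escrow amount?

Condo association dues = $1,342.08/yr
Homeowner's insurance = $2,095.32/yr
Property tax = $679.50 × 4 = $2,718.00/yr
Total per year = $1,342.08 + $2,095.32 + $2,718.00 = $6,155.40
Per month = $6,155.40 ÷ 12 = $512.95
Shortage per month = $255.72 ÷ 12 = $21.31
New monthly escrow = $512.95 + $21.31 = $534.26

$534.26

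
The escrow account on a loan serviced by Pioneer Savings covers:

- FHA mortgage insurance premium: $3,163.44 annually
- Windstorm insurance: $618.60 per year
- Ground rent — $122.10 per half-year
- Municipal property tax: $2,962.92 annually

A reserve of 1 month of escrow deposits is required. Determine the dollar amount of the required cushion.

$582.43

FHA mortgage insurance premium — $3,163.44 per year
Windstorm insurance — $618.60 per year
Ground rent — $122.10 × 2 = $244.20 per year
Municipal property tax — $2,962.92 per year
Combined annual = $6,989.16
Monthly escrow = $6,989.16 / 12 = $582.43
Reserve = 1 × $582.43 = $582.43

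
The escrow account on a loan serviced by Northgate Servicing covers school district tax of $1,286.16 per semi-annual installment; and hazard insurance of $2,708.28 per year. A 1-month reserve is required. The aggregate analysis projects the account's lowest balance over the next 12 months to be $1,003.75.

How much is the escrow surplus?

School district tax = $1,286.16 × 2 = $2,572.32/yr
Hazard insurance = $2,708.28/yr
Total annual escrow = $2,572.32 + $2,708.28 = $5,280.60
Per month = $5,280.60 / 12 = $440.05
Required cushion = 1 × $440.05 = $440.05
Excess over cushion: $1,003.75 − $440.05 = $563.70

$563.70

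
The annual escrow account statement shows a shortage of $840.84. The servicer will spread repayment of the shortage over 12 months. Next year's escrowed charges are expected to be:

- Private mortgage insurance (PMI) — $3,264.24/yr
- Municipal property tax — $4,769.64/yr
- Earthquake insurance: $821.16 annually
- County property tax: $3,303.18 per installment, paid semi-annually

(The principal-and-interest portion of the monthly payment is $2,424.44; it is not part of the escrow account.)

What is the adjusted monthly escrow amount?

Private mortgage insurance (PMI): $3,264.24
Municipal property tax: $4,769.64
Earthquake insurance: $821.16
County property tax: $3,303.18 × 2 = $6,606.36
Yearly total = $3,264.24 + $4,769.64 + $821.16 + $6,606.36 = $15,461.40
Base monthly escrow = $15,461.40 ÷ 12 = $1,288.45
Shortage per month = $840.84 / 12 = $70.07
Adjusted monthly = $1,288.45 + $70.07 = $1,358.52

$1,358.52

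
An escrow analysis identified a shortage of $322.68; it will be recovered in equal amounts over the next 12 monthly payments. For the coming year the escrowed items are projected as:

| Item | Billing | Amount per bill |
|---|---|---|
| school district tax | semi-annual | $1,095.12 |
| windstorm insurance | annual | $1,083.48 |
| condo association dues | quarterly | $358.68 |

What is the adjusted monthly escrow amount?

School district tax = $1,095.12 × 2 = $2,190.24 annually
Windstorm insurance = $1,083.48 annually
Condo association dues = $358.68 × 4 = $1,434.72 annually
Total per year = $2,190.24 + $1,083.48 + $1,434.72 = $4,708.44
Monthly = $4,708.44 ÷ 12 = $392.37
Shortage spread = $322.68 ÷ 12 = $26.89/mo
New monthly escrow = $392.37 + $26.89 = $419.26

$419.26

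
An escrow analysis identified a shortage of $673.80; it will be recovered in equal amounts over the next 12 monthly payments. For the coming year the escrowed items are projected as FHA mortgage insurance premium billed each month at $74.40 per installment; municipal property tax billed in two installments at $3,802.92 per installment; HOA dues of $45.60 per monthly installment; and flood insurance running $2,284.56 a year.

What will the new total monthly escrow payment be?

FHA mortgage insurance premium — $74.40 × 12 = $892.80 per year
Municipal property tax — $3,802.92 × 2 = $7,605.84 per year
HOA dues — $45.60 × 12 = $547.20 per year
Flood insurance — $2,284.56 per year
Yearly total = $11,330.40
Per month = $11,330.40 / 12 = $944.20
Shortage spread = $673.80 ÷ 12 = $56.15/mo
Adjusted monthly = $944.20 + $56.15 = $1,000.35

$1,000.35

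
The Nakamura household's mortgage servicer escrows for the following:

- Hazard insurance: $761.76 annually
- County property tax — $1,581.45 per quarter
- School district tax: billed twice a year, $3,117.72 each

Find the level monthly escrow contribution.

$1,110.25

Hazard insurance = $761.76 annually
County property tax = $1,581.45 × 4 = $6,325.80 annually
School district tax = $3,117.72 × 2 = $6,235.44 annually
Combined annual = $761.76 + $6,325.80 + $6,235.44 = $13,323.00
Monthly escrow = $13,323.00 ÷ 12 = $1,110.25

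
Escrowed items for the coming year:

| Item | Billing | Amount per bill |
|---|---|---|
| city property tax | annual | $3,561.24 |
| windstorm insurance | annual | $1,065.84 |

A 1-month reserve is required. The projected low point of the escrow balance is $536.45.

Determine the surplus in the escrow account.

City property tax: $3,561.24
Windstorm insurance: $1,065.84
Annual escrow total = $3,561.24 + $1,065.84 = $4,627.08
Monthly = $4,627.08 / 12 = $385.59
Required reserve = 1 × $385.59 = $385.59
Excess over cushion: $536.45 − $385.59 = $150.86

$150.86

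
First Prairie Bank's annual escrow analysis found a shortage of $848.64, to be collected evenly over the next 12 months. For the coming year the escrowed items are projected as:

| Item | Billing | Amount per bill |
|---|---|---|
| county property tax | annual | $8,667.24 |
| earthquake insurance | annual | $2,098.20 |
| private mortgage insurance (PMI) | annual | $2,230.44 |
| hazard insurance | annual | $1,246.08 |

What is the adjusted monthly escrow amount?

$1,257.55

County property tax = $8,667.24
Earthquake insurance = $2,098.20
Private mortgage insurance (PMI) = $2,230.44
Hazard insurance = $1,246.08
Total per year = $8,667.24 + $2,098.20 + $2,230.44 + $1,246.08 = $14,241.96
Base monthly escrow = $14,241.96 / 12 = $1,186.83
Shortage spread = $848.64 ÷ 12 = $70.72/mo
New monthly escrow = $1,186.83 + $70.72 = $1,257.55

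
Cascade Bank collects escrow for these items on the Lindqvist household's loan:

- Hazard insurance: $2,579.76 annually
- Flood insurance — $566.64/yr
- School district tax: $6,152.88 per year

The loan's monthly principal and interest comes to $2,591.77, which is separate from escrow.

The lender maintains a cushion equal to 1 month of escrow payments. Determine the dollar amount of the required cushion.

Hazard insurance — $2,579.76 annually
Flood insurance — $566.64 annually
School district tax — $6,152.88 annually
Total per year = $2,579.76 + $566.64 + $6,152.88 = $9,299.28
Base monthly escrow = $9,299.28 ÷ 12 = $774.94
Reserve = 1 × $774.94 = $774.94

$774.94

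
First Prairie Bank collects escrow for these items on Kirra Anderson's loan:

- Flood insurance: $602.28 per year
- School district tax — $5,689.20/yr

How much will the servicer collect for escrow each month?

$524.29

Flood insurance = $602.28/yr
School district tax = $5,689.20/yr
Annual escrow total = $6,291.48
Base monthly escrow = $6,291.48 / 12 = $524.29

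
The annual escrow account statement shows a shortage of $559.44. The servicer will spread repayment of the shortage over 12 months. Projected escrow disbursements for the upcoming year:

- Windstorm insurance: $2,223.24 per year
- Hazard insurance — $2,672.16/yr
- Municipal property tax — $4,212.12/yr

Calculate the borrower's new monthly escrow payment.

$805.58

Windstorm insurance = $2,223.24 annually
Hazard insurance = $2,672.16 annually
Municipal property tax = $4,212.12 annually
Combined annual = $2,223.24 + $2,672.16 + $4,212.12 = $9,107.52
Monthly escrow = $9,107.52 ÷ 12 = $758.96
Shortage per month = $559.44 / 12 = $46.62
Adjusted monthly = $758.96 + $46.62 = $805.58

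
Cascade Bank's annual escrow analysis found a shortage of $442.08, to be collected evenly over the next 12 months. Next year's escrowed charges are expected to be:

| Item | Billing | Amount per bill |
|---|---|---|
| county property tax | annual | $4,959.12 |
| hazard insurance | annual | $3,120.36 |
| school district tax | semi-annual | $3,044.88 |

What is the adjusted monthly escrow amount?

County property tax = $4,959.12 per year
Hazard insurance = $3,120.36 per year
School district tax = $3,044.88 × 2 = $6,089.76 per year
Combined annual = $4,959.12 + $3,120.36 + $6,089.76 = $14,169.24
Base monthly escrow = $14,169.24 / 12 = $1,180.77
Shortage per month = $442.08 ÷ 12 = $36.84
New monthly escrow = $1,180.77 + $36.84 = $1,217.61

$1,217.61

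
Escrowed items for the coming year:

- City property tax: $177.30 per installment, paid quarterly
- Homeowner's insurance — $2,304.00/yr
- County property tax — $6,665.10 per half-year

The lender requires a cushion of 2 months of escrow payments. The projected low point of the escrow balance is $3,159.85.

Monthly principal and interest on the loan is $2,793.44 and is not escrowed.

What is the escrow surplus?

City property tax = $177.30 × 4 = $709.20 annually
Homeowner's insurance = $2,304.00 annually
County property tax = $6,665.10 × 2 = $13,330.20 annually
Combined annual = $16,343.40
Per month = $16,343.40 / 12 = $1,361.95
Cushion = 2 × $1,361.95 = $2,723.90
Excess over cushion: $3,159.85 − $2,723.90 = $435.95

$435.95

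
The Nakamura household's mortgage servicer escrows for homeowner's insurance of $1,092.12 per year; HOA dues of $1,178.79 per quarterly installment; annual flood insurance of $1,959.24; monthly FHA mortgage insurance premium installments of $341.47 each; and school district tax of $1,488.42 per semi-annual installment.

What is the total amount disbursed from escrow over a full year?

$14,841.00

Homeowner's insurance — $1,092.12 annually
HOA dues — $1,178.79 × 4 = $4,715.16 annually
Flood insurance — $1,959.24 annually
FHA mortgage insurance premium — $341.47 × 12 = $4,097.64 annually
School district tax — $1,488.42 × 2 = $2,976.84 annually
Combined annual = $1,092.12 + $4,715.16 + $1,959.24 + $4,097.64 + $2,976.84 = $14,841.00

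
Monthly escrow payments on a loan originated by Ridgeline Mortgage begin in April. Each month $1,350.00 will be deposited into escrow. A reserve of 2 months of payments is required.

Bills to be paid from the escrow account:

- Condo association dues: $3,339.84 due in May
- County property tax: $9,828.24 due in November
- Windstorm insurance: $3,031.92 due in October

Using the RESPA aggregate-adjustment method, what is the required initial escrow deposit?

Cushion = 2 × $1,350.00 = $2,700.00
Trial balance (start $0, +$1,350.00 each month, − disbursements):
  Apr: +$1,350.00 → $1,350.00
  May: +$1,350.00 − $3,339.84 → -$639.84
  Jun: +$1,350.00 → $710.16
  Jul: +$1,350.00 → $2,060.16
  Aug: +$1,350.00 → $3,410.16
  Sep: +$1,350.00 → $4,760.16
  Oct: +$1,350.00 − $3,031.92 → $3,078.24
  Nov: +$1,350.00 − $9,828.24 → -$5,400.00
  Dec: +$1,350.00 → -$4,050.00
  Jan: +$1,350.00 → -$2,700.00
  Feb: +$1,350.00 → -$1,350.00
  Mar: +$1,350.00 → $0.00
Lowest trial balance = -$5,400.00 (Nov)
Initial deposit = cushion − low point = $2,700.00 − (-$5,400.00) = $8,100.00

$8,100.00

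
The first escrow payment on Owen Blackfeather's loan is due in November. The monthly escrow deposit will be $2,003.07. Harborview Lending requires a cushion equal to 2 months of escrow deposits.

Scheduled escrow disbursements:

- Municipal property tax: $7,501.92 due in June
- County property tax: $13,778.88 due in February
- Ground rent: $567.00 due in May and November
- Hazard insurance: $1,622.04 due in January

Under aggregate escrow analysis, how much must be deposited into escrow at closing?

$12,018.42

Cushion = 2 × $2,003.07 = $4,006.14
Trial balance (start $0, +$2,003.07 each month, − disbursements):
  Nov: +$2,003.07 − $567.00 → $1,436.07
  Dec: +$2,003.07 → $3,439.14
  Jan: +$2,003.07 − $1,622.04 → $3,820.17
  Feb: +$2,003.07 − $13,778.88 → -$7,955.64
  Mar: +$2,003.07 → -$5,952.57
  Apr: +$2,003.07 → -$3,949.50
  May: +$2,003.07 − $567.00 → -$2,513.43
  Jun: +$2,003.07 − $7,501.92 → -$8,012.28
  Jul: +$2,003.07 → -$6,009.21
  Aug: +$2,003.07 → -$4,006.14
  Sep: +$2,003.07 → -$2,003.07
  Oct: +$2,003.07 → $0.00
Lowest trial balance = -$8,012.28 (Jun)
Initial deposit = cushion − low point = $4,006.14 − (-$8,012.28) = $12,018.42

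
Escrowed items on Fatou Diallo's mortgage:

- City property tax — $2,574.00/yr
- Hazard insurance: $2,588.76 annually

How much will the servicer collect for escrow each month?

$430.23

City property tax = $2,574.00 per year
Hazard insurance = $2,588.76 per year
Annual escrow total = $2,574.00 + $2,588.76 = $5,162.76
Monthly = $5,162.76 ÷ 12 = $430.23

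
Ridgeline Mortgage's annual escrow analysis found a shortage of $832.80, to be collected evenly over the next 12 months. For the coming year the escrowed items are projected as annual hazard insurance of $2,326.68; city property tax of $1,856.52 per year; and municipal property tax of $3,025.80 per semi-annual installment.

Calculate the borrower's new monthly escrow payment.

$922.30

Hazard insurance: $2,326.68/yr
City property tax: $1,856.52/yr
Municipal property tax: $3,025.80 × 2 = $6,051.60/yr
Total annual escrow = $10,234.80
Monthly = $10,234.80 / 12 = $852.90
Shortage per month = $832.80 ÷ 12 = $69.40
New monthly escrow = $852.90 + $69.40 = $922.30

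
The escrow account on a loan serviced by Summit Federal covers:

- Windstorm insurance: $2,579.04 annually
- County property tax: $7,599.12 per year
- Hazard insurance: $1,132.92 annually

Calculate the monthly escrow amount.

Windstorm insurance: $2,579.04 annually
County property tax: $7,599.12 annually
Hazard insurance: $1,132.92 annually
Total per year = $11,311.08
Monthly = $11,311.08 ÷ 12 = $942.59

$942.59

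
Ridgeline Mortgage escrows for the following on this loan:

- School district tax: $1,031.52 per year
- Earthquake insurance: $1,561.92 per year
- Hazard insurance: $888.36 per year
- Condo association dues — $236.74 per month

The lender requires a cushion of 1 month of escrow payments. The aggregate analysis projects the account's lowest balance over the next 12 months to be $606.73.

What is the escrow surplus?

$79.84

School district tax: $1,031.52 annually
Earthquake insurance: $1,561.92 annually
Hazard insurance: $888.36 annually
Condo association dues: $236.74 × 12 = $2,840.88 annually
Total per year = $1,031.52 + $1,561.92 + $888.36 + $2,840.88 = $6,322.68
Monthly = $6,322.68 ÷ 12 = $526.89
Cushion = 1 × $526.89 = $526.89
Surplus = $606.73 − $526.89 = $79.84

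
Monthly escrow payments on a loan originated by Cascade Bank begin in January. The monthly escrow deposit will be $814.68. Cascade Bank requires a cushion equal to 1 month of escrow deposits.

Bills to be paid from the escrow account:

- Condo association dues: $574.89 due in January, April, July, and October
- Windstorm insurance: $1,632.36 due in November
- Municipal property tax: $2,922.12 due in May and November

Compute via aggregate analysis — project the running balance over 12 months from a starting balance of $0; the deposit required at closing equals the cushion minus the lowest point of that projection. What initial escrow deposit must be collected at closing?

Cushion = 1 × $814.68 = $814.68
Trial balance (start $0, +$814.68 each month, − disbursements):
  Jan: +$814.68 − $574.89 → $239.79
  Feb: +$814.68 → $1,054.47
  Mar: +$814.68 → $1,869.15
  Apr: +$814.68 − $574.89 → $2,108.94
  May: +$814.68 − $2,922.12 → $1.50
  Jun: +$814.68 → $816.18
  Jul: +$814.68 − $574.89 → $1,055.97
  Aug: +$814.68 → $1,870.65
  Sep: +$814.68 → $2,685.33
  Oct: +$814.68 − $574.89 → $2,925.12
  Nov: +$814.68 − $4,554.48 → -$814.68
  Dec: +$814.68 → $0.00
Lowest trial balance = -$814.68 (Nov)
Initial deposit = cushion − low point = $814.68 − (-$814.68) = $1,629.36

$1,629.36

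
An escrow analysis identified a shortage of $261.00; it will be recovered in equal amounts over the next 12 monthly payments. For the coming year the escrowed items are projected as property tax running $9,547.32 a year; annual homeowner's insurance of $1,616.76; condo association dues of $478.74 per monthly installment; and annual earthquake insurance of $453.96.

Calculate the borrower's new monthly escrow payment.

Property tax = $9,547.32 annually
Homeowner's insurance = $1,616.76 annually
Condo association dues = $478.74 × 12 = $5,744.88 annually
Earthquake insurance = $453.96 annually
Yearly total = $17,362.92
Monthly = $17,362.92 / 12 = $1,446.91
Monthly shortage recovery: $261.00 ÷ 12 = $21.75
New monthly escrow = $1,446.91 + $21.75 = $1,468.66

$1,468.66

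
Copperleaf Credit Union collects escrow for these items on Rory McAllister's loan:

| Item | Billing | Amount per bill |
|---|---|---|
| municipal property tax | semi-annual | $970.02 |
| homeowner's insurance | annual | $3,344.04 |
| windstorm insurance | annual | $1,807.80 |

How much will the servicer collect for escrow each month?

$590.99

Municipal property tax — $970.02 × 2 = $1,940.04 per year
Homeowner's insurance — $3,344.04 per year
Windstorm insurance — $1,807.80 per year
Annual escrow total = $1,940.04 + $3,344.04 + $1,807.80 = $7,091.88
Per month = $7,091.88 ÷ 12 = $590.99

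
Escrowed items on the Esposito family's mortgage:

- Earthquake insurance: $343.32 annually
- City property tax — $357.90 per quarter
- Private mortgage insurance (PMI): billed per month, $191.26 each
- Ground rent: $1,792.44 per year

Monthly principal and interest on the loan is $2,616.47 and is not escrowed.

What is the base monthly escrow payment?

$488.54

Earthquake insurance: $343.32 per year
City property tax: $357.90 × 4 = $1,431.60 per year
Private mortgage insurance (PMI): $191.26 × 12 = $2,295.12 per year
Ground rent: $1,792.44 per year
Total per year = $343.32 + $1,431.60 + $2,295.12 + $1,792.44 = $5,862.48
Monthly escrow = $5,862.48 ÷ 12 = $488.54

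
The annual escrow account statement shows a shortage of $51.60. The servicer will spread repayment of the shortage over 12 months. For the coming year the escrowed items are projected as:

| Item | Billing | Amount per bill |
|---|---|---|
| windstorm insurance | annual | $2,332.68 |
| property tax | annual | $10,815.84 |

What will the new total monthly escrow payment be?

Windstorm insurance — $2,332.68 per year
Property tax — $10,815.84 per year
Combined annual = $2,332.68 + $10,815.84 = $13,148.52
Monthly = $13,148.52 ÷ 12 = $1,095.71
Shortage per month = $51.60 / 12 = $4.30
New monthly escrow = $1,095.71 + $4.30 = $1,100.01

$1,100.01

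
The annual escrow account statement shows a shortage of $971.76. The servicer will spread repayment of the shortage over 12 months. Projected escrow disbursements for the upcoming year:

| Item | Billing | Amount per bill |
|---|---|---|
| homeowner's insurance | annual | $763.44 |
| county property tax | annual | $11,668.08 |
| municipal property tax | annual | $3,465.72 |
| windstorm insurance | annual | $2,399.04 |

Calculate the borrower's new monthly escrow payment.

$1,605.67

Homeowner's insurance — $763.44/yr
County property tax — $11,668.08/yr
Municipal property tax — $3,465.72/yr
Windstorm insurance — $2,399.04/yr
Annual escrow total = $763.44 + $11,668.08 + $3,465.72 + $2,399.04 = $18,296.28
Base monthly escrow = $18,296.28 ÷ 12 = $1,524.69
Shortage per month = $971.76 / 12 = $80.98
Adjusted monthly = $1,524.69 + $80.98 = $1,605.67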